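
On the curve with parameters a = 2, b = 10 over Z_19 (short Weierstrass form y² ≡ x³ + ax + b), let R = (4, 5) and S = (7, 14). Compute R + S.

(4, 5) + (7, 14). λ = (14 - 5)/(7 - 4) ≡ 9/3 mod 19. 3⁻¹ ≡ 13 (mod 19) since 3·13 = 39 ≡ 1, so λ ≡ 3.
  x = λ² - 4 - 7 = 9 - 11 ≡ 17; y = λ·(4 - 17) - 5 ≡ 13. → (17, 13)

(17, 13)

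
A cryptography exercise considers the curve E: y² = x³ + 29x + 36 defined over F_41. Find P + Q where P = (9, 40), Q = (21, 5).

(1, 5)

(9, 40) + (21, 5). λ = (5 - 40)/(21 - 9) ≡ 6/12 mod 41. 12⁻¹ ≡ 24 (mod 41) since 12·24 = 288 ≡ 1, so λ ≡ 21.
  x = λ² - 9 - 21 = 441 - 30 ≡ 1; y = λ·(9 - 1) - 40 ≡ 5. → (1, 5)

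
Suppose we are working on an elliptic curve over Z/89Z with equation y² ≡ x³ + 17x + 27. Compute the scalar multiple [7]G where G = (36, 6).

Double-and-add on 7 = (111)₂. Start with G = (36, 6) for the leading 1-bit.
double: tangent at (36, 6): λ = (3·36² + 17)/(2·6) ≡ 78/12. 12⁻¹ ≡ 52 (mod 89), so λ ≡ 78·52 ≡ 51.
  x = λ² - 36 - 36 = 2601 - 72 ≡ 37; y = λ·(36 - 37) - 6 ≡ 32. → (37, 32)
add G: (37, 32) + (36, 6). λ = (6 - 32)/(36 - 37) ≡ 63/88 mod 89. 88⁻¹ ≡ 88 (mod 89), so λ ≡ 26.
  x = λ² - 37 - 36 = 676 - 73 ≡ 69; y = λ·(37 - 69) - 32 ≡ 26. → (69, 26)
double: tangent at (69, 26): λ = (3·69² + 17)/(2·26) ≡ 60/52. 52⁻¹ ≡ 12 (mod 89), so λ ≡ 60·12 ≡ 8.
  x = λ² - 69 - 69 = 64 - 138 ≡ 15; y = λ·(69 - 15) - 26 ≡ 50. → (15, 50)
add G: (15, 50) + (36, 6). λ = (6 - 50)/(36 - 15) ≡ 45/21 mod 89. 21⁻¹ ≡ 17 (mod 89) since 21·17 = 357 ≡ 1, so λ ≡ 53.
  x = λ² - 15 - 36 = 2809 - 51 ≡ 88; y = λ·(15 - 88) - 50 ≡ 86. → (88, 86)

(88, 86)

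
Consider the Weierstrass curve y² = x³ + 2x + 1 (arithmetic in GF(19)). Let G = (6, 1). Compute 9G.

(8, 4)

Repeated addition: build up to 9G.
2G: tangent at (6, 1): λ = (3·6² + 2)/(2·1) ≡ 15/2. 2⁻¹ ≡ 10 (mod 19) since 2·10 = 20 ≡ 1, so λ ≡ 15·10 ≡ 17.
  x = λ² - 6 - 6 = 289 - 12 ≡ 11; y = λ·(6 - 11) - 1 ≡ 9. → (11, 9)
3G: (11, 9) + (6, 1). λ = (1 - 9)/(6 - 11) ≡ 11/14 mod 19. 14⁻¹ ≡ 15 (mod 19) since 14·15 = 210 ≡ 1, so λ ≡ 13.
  x = λ² - 11 - 6 = 169 - 17 ≡ 0; y = λ·(11 - 0) - 9 ≡ 1. → (0, 1)
4G: (0, 1) + (6, 1). λ = (1 - 1)/(6 - 0) ≡ 0/6 mod 19. 6⁻¹ ≡ 16 (mod 19) since 6·16 = 96 ≡ 1, so λ ≡ 0.
  x = λ² - 0 - 6 = 0 - 6 ≡ 13; y = λ·(0 - 13) - 1 ≡ 18. → (13, 18)
5G: (13, 18) + (6, 1). λ = (1 - 18)/(6 - 13) ≡ 2/12 mod 19. 12⁻¹ ≡ 8 (mod 19), so λ ≡ 16.
  x = λ² - 13 - 6 = 256 - 19 ≡ 9; y = λ·(13 - 9) - 18 ≡ 8. → (9, 8)
6G: (9, 8) + (6, 1). λ = (1 - 8)/(6 - 9) ≡ 12/16 mod 19. 16⁻¹ ≡ 6 (mod 19), so λ ≡ 15.
  x = λ² - 9 - 6 = 225 - 15 ≡ 1; y = λ·(9 - 1) - 8 ≡ 17. → (1, 17)
7G: (1, 17) + (6, 1). λ = (1 - 17)/(6 - 1) ≡ 3/5 mod 19. 5⁻¹ ≡ 4 (mod 19), so λ ≡ 12.
  x = λ² - 1 - 6 = 144 - 7 ≡ 4; y = λ·(1 - 4) - 17 ≡ 4. → (4, 4)
8G: (4, 4) + (6, 1). λ = (1 - 4)/(6 - 4) ≡ 16/2 mod 19. 2⁻¹ ≡ 10 (mod 19), so λ ≡ 8.
  x = λ² - 4 - 6 = 64 - 10 ≡ 16; y = λ·(4 - 16) - 4 ≡ 14. → (16, 14)
9G: (16, 14) + (6, 1). λ = (1 - 14)/(6 - 16) ≡ 6/9 mod 19. 9⁻¹ ≡ 17 (mod 19) since 9·17 = 153 ≡ 1, so λ ≡ 7.
  x = λ² - 16 - 6 = 49 - 22 ≡ 8; y = λ·(16 - 8) - 14 ≡ 4. → (8, 4)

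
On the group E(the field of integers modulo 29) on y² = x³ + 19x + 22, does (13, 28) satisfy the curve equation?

yes

y² = 28² ≡ 1; x³ + 19x + 22 = 2466 ≡ 1 (mod 29). 1 = 1.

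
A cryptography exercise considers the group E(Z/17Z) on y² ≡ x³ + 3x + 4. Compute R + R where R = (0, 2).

(8, 9)

tangent at (0, 2): λ = (3·0² + 3)/(2·2) ≡ 3/4. 4⁻¹ ≡ 13 (mod 17), so λ ≡ 3·13 ≡ 5.
  x = λ² - 0 - 0 = 25 - 0 ≡ 8; y = λ·(0 - 8) - 2 ≡ 9. → (8, 9)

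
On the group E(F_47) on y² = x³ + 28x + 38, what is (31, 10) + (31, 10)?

tangent at (31, 10): λ = (3·31² + 28)/(2·10) ≡ 44/20. 20⁻¹ ≡ 40 (mod 47), so λ ≡ 44·40 ≡ 21.
  x = λ² - 31 - 31 = 441 - 62 ≡ 3; y = λ·(31 - 3) - 10 ≡ 14. → (3, 14)

(3, 14)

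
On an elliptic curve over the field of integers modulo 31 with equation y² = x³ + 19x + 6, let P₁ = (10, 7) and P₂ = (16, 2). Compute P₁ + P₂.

(10, 24)

(10, 7) + (16, 2). λ = (2 - 7)/(16 - 10) ≡ 26/6 mod 31. 6⁻¹ ≡ 26 (mod 31) since 6·26 = 156 ≡ 1, so λ ≡ 25.
  x = λ² - 10 - 16 = 625 - 26 ≡ 10; y = λ·(10 - 10) - 7 ≡ 24. → (10, 24)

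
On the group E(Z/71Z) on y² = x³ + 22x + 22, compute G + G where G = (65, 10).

tangent at (65, 10): λ = (3·65² + 22)/(2·10) ≡ 59/20. 20⁻¹ ≡ 32 (mod 71), so λ ≡ 59·32 ≡ 42.
  x = λ² - 65 - 65 = 1764 - 130 ≡ 1; y = λ·(65 - 1) - 10 ≡ 51. → (1, 51)

(1, 51)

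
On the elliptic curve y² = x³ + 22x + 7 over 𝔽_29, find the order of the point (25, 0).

2

2P: (25, 0) + (25, 0): same x and y₁ ≡ -y₂, so the sum is 𝒪.
2P = 𝒪, so the order is 2.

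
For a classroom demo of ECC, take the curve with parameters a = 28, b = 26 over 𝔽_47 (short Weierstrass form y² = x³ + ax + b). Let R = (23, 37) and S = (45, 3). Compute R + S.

(28, 22)

(23, 37) + (45, 3). λ = (3 - 37)/(45 - 23) ≡ 13/22 mod 47. 22⁻¹ ≡ 15 (mod 47) since 22·15 = 330 ≡ 1, so λ ≡ 7.
  x = λ² - 23 - 45 = 49 - 68 ≡ 28; y = λ·(23 - 28) - 37 ≡ 22. → (28, 22)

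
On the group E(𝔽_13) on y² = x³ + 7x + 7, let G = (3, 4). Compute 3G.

Repeated addition: build up to 3G.
2G: tangent at (3, 4): λ = (3·3² + 7)/(2·4) ≡ 8/8. 8⁻¹ ≡ 5 (mod 13), so λ ≡ 8·5 ≡ 1.
  x = λ² - 3 - 3 = 1 - 6 ≡ 8; y = λ·(3 - 8) - 4 ≡ 4. → (8, 4)
3G: (8, 4) + (3, 4). λ = (4 - 4)/(3 - 8) ≡ 0/8 mod 13. 8⁻¹ ≡ 5 (mod 13) since 8·5 = 40 ≡ 1, so λ ≡ 0.
  x = λ² - 8 - 3 = 0 - 11 ≡ 2; y = λ·(8 - 2) - 4 ≡ 9. → (2, 9)

(2, 9)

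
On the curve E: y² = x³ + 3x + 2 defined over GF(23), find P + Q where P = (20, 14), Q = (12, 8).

(20, 14) + (12, 8). λ = (8 - 14)/(12 - 20) ≡ 17/15 mod 23. 15⁻¹ ≡ 20 (mod 23) since 15·20 = 300 ≡ 1, so λ ≡ 18.
  x = λ² - 20 - 12 = 324 - 32 ≡ 16; y = λ·(20 - 16) - 14 ≡ 12. → (16, 12)

(16, 12)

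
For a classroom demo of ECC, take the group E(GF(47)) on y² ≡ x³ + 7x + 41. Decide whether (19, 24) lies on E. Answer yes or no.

no

y² = 24² ≡ 12; x³ + 7x + 41 = 7033 ≡ 30 (mod 47). 12 ≠ 30.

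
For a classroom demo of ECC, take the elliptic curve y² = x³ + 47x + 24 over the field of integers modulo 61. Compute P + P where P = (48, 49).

(45, 19)

tangent at (48, 49): λ = (3·48² + 47)/(2·49) ≡ 5/37. 37⁻¹ ≡ 33 (mod 61) since 37·33 = 1221 ≡ 1, so λ ≡ 5·33 ≡ 43.
  x = λ² - 48 - 48 = 1849 - 96 ≡ 45; y = λ·(48 - 45) - 49 ≡ 19. → (45, 19)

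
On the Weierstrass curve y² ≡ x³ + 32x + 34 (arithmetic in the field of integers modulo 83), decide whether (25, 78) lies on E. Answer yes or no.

y² = 78² ≡ 25; x³ + 32x + 34 = 16459 ≡ 25 (mod 83). 25 = 25.

yes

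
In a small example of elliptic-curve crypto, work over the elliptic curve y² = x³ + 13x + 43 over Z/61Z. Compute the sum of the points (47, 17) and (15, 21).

(47, 17) + (15, 21). λ = (21 - 17)/(15 - 47) ≡ 4/29 mod 61. 29⁻¹ ≡ 40 (mod 61), so λ ≡ 38.
  x = λ² - 47 - 15 = 1444 - 62 ≡ 40; y = λ·(47 - 40) - 17 ≡ 5. → (40, 5)

(40, 5)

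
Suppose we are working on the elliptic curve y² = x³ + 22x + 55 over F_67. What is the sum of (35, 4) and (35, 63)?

The two points share x = 35 and their y-coordinates satisfy 4 + 63 ≡ 0 (mod 67), so they are inverses. Their sum is 𝒪.

O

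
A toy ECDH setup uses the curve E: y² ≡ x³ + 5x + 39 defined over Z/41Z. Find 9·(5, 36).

(12, 8)

Write G = (5, 36).
Repeated addition: build up to 9G.
2G: tangent at (5, 36): λ = (3·5² + 5)/(2·36) ≡ 39/31. 31⁻¹ ≡ 4 (mod 41) since 31·4 = 124 ≡ 1, so λ ≡ 39·4 ≡ 33.
  x = λ² - 5 - 5 = 1089 - 10 ≡ 13; y = λ·(5 - 13) - 36 ≡ 28. → (13, 28)
3G: (13, 28) + (5, 36). λ = (36 - 28)/(5 - 13) ≡ 8/33 mod 41. 33⁻¹ ≡ 5 (mod 41) since 33·5 = 165 ≡ 1, so λ ≡ 40.
  x = λ² - 13 - 5 = 1600 - 18 ≡ 24; y = λ·(13 - 24) - 28 ≡ 24. → (24, 24)
4G: (24, 24) + (5, 36). λ = (36 - 24)/(5 - 24) ≡ 12/22 mod 41. 22⁻¹ ≡ 28 (mod 41), so λ ≡ 8.
  x = λ² - 24 - 5 = 64 - 29 ≡ 35; y = λ·(24 - 35) - 24 ≡ 11. → (35, 11)
5G: (35, 11) + (5, 36). λ = (36 - 11)/(5 - 35) ≡ 25/11 mod 41. 11⁻¹ ≡ 15 (mod 41), so λ ≡ 6.
  x = λ² - 35 - 5 = 36 - 40 ≡ 37; y = λ·(35 - 37) - 11 ≡ 18. → (37, 18)
6G: (37, 18) + (5, 36). λ = (36 - 18)/(5 - 37) ≡ 18/9 mod 41. 9⁻¹ ≡ 32 (mod 41) since 9·32 = 288 ≡ 1, so λ ≡ 2.
  x = λ² - 37 - 5 = 4 - 42 ≡ 3; y = λ·(37 - 3) - 18 ≡ 9. → (3, 9)
7G: (3, 9) + (5, 36). λ = (36 - 9)/(5 - 3) ≡ 27/2 mod 41. 2⁻¹ ≡ 21 (mod 41), so λ ≡ 34.
  x = λ² - 3 - 5 = 1156 - 8 ≡ 0; y = λ·(3 - 0) - 9 ≡ 11. → (0, 11)
8G: (0, 11) + (5, 36). λ = (36 - 11)/(5 - 0) ≡ 25/5 mod 41. 5⁻¹ ≡ 33 (mod 41) since 5·33 = 165 ≡ 1, so λ ≡ 5.
  x = λ² - 0 - 5 = 25 - 5 ≡ 20; y = λ·(0 - 20) - 11 ≡ 12. → (20, 12)
9G: (20, 12) + (5, 36). λ = (36 - 12)/(5 - 20) ≡ 24/26 mod 41. 26⁻¹ ≡ 30 (mod 41), so λ ≡ 23.
  x = λ² - 20 - 5 = 529 - 25 ≡ 12; y = λ·(20 - 12) - 12 ≡ 8. → (12, 8)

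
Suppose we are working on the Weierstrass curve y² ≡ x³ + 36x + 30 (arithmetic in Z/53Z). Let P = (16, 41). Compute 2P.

(17, 19)

tangent at (16, 41): λ = (3·16² + 36)/(2·41) ≡ 9/29. 29⁻¹ ≡ 11 (mod 53), so λ ≡ 9·11 ≡ 46.
  x = λ² - 16 - 16 = 2116 - 32 ≡ 17; y = λ·(16 - 17) - 41 ≡ 19. → (17, 19)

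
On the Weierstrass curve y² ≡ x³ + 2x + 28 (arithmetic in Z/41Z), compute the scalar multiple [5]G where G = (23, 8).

Repeated addition: build up to 5G.
2G: tangent at (23, 8): λ = (3·23² + 2)/(2·8) ≡ 31/16. 16⁻¹ ≡ 18 (mod 41), so λ ≡ 31·18 ≡ 25.
  x = λ² - 23 - 23 = 625 - 46 ≡ 5; y = λ·(23 - 5) - 8 ≡ 32. → (5, 32)
3G: (5, 32) + (23, 8). λ = (8 - 32)/(23 - 5) ≡ 17/18 mod 41. 18⁻¹ ≡ 16 (mod 41) since 18·16 = 288 ≡ 1, so λ ≡ 26.
  x = λ² - 5 - 23 = 676 - 28 ≡ 33; y = λ·(5 - 33) - 32 ≡ 19. → (33, 19)
4G: (33, 19) + (23, 8). λ = (8 - 19)/(23 - 33) ≡ 30/31 mod 41. 31⁻¹ ≡ 4 (mod 41), so λ ≡ 38.
  x = λ² - 33 - 23 = 1444 - 56 ≡ 35; y = λ·(33 - 35) - 19 ≡ 28. → (35, 28)
5G: (35, 28) + (23, 8). λ = (8 - 28)/(23 - 35) ≡ 21/29 mod 41. 29⁻¹ ≡ 17 (mod 41) since 29·17 = 493 ≡ 1, so λ ≡ 29.
  x = λ² - 35 - 23 = 841 - 58 ≡ 4; y = λ·(35 - 4) - 28 ≡ 10. → (4, 10)

(4, 10)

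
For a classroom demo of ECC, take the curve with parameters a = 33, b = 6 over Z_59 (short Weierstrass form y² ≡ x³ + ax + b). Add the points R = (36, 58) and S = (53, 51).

(36, 58) + (53, 51). λ = (51 - 58)/(53 - 36) ≡ 52/17 mod 59. 17⁻¹ ≡ 7 (mod 59), so λ ≡ 10.
  x = λ² - 36 - 53 = 100 - 89 ≡ 11; y = λ·(36 - 11) - 58 ≡ 15. → (11, 15)

(11, 15)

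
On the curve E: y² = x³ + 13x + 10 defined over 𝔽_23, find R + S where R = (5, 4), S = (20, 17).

(5, 4) + (20, 17). λ = (17 - 4)/(20 - 5) ≡ 13/15 mod 23. 15⁻¹ ≡ 20 (mod 23) since 15·20 = 300 ≡ 1, so λ ≡ 7.
  x = λ² - 5 - 20 = 49 - 25 ≡ 1; y = λ·(5 - 1) - 4 ≡ 1. → (1, 1)

(1, 1)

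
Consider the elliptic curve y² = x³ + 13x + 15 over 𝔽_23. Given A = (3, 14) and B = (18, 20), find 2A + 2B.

First 2A:
Repeated addition: build up to 2A.
2A: tangent at (3, 14): λ = (3·3² + 13)/(2·14) ≡ 17/5. 5⁻¹ ≡ 14 (mod 23), so λ ≡ 17·14 ≡ 8.
  x = λ² - 3 - 3 = 64 - 6 ≡ 12; y = λ·(3 - 12) - 14 ≡ 6. → (12, 6)
2A = (12, 6).
Next 2B:
Repeated addition: build up to 2B.
2B: tangent at (18, 20): λ = (3·18² + 13)/(2·20) ≡ 19/17. 17⁻¹ ≡ 19 (mod 23), so λ ≡ 19·19 ≡ 16.
  x = λ² - 18 - 18 = 256 - 36 ≡ 13; y = λ·(18 - 13) - 20 ≡ 14. → (13, 14)
2B = (13, 14).
Finally 2A + 2B:
(12, 6) + (13, 14). λ = (14 - 6)/(13 - 12) ≡ 8/1 mod 23. 1⁻¹ ≡ 1 (mod 23) since 1·1 = 1 ≡ 1, so λ ≡ 8.
  x = λ² - 12 - 13 = 64 - 25 ≡ 16; y = λ·(12 - 16) - 6 ≡ 8. → (16, 8)

(16, 8)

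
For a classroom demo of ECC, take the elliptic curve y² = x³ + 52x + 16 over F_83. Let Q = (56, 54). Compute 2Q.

tangent at (56, 54): λ = (3·56² + 52)/(2·54) ≡ 81/25. 25⁻¹ ≡ 10 (mod 83), so λ ≡ 81·10 ≡ 63.
  x = λ² - 56 - 56 = 3969 - 112 ≡ 39; y = λ·(56 - 39) - 54 ≡ 21. → (39, 21)

(39, 21)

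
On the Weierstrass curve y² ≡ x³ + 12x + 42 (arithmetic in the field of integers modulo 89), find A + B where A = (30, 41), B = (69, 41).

(79, 48)

(30, 41) + (69, 41). λ = (41 - 41)/(69 - 30) ≡ 0/39 mod 89. 39⁻¹ ≡ 16 (mod 89), so λ ≡ 0.
  x = λ² - 30 - 69 = 0 - 99 ≡ 79; y = λ·(30 - 79) - 41 ≡ 48. → (79, 48)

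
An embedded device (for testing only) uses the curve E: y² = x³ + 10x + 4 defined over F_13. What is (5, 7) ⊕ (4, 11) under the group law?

(7, 1)

(5, 7) + (4, 11). λ = (11 - 7)/(4 - 5) ≡ 4/12 mod 13. 12⁻¹ ≡ 12 (mod 13), so λ ≡ 9.
  x = λ² - 5 - 4 = 81 - 9 ≡ 7; y = λ·(5 - 7) - 7 ≡ 1. → (7, 1)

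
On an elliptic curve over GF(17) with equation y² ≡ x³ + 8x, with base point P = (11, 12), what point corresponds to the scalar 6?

Repeated addition: build up to 6P.
2P: tangent at (11, 12): λ = (3·11² + 8)/(2·12) ≡ 14/7. 7⁻¹ ≡ 5 (mod 17), so λ ≡ 14·5 ≡ 2.
  x = λ² - 11 - 11 = 4 - 22 ≡ 16; y = λ·(11 - 16) - 12 ≡ 12. → (16, 12)
3P: (16, 12) + (11, 12). λ = (12 - 12)/(11 - 16) ≡ 0/12 mod 17. 12⁻¹ ≡ 10 (mod 17) since 12·10 = 120 ≡ 1, so λ ≡ 0.
  x = λ² - 16 - 11 = 0 - 27 ≡ 7; y = λ·(16 - 7) - 12 ≡ 5. → (7, 5)
4P: (7, 5) + (11, 12). λ = (12 - 5)/(11 - 7) ≡ 7/4 mod 17. 4⁻¹ ≡ 13 (mod 17), so λ ≡ 6.
  x = λ² - 7 - 11 = 36 - 18 ≡ 1; y = λ·(7 - 1) - 5 ≡ 14. → (1, 14)
5P: (1, 14) + (11, 12). λ = (12 - 14)/(11 - 1) ≡ 15/10 mod 17. 10⁻¹ ≡ 12 (mod 17), so λ ≡ 10.
  x = λ² - 1 - 11 = 100 - 12 ≡ 3; y = λ·(1 - 3) - 14 ≡ 0. → (3, 0)
6P: (3, 0) + (11, 12). λ = (12 - 0)/(11 - 3) ≡ 12/8 mod 17. 8⁻¹ ≡ 15 (mod 17), so λ ≡ 10.
  x = λ² - 3 - 11 = 100 - 14 ≡ 1; y = λ·(3 - 1) - 0 ≡ 3. → (1, 3)

(1, 3)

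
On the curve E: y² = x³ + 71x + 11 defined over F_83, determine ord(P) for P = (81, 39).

6

2P: tangent at (81, 39): λ = (3·81² + 71)/(2·39) ≡ 0/78. 78⁻¹ ≡ 33 (mod 83), so λ ≡ 0·33 ≡ 0.
  x = λ² - 81 - 81 = 0 - 162 ≡ 4; y = λ·(81 - 4) - 39 ≡ 44. → (4, 44)
3P: (4, 44) + (81, 39). λ = (39 - 44)/(81 - 4) ≡ 78/77 mod 83. 77⁻¹ ≡ 69 (mod 83) since 77·69 = 5313 ≡ 1, so λ ≡ 70.
  x = λ² - 4 - 81 = 4900 - 85 ≡ 1; y = λ·(4 - 1) - 44 ≡ 0. → (1, 0)
4P: (1, 0) + (81, 39). λ = (39 - 0)/(81 - 1) ≡ 39/80 mod 83. 80⁻¹ ≡ 55 (mod 83) since 80·55 = 4400 ≡ 1, so λ ≡ 70.
  x = λ² - 1 - 81 = 4900 - 82 ≡ 4; y = λ·(1 - 4) - 0 ≡ 39. → (4, 39)
5P: (4, 39) + (81, 39). λ = (39 - 39)/(81 - 4) ≡ 0/77 mod 83. 77⁻¹ ≡ 69 (mod 83) since 77·69 = 5313 ≡ 1, so λ ≡ 0.
  x = λ² - 4 - 81 = 0 - 85 ≡ 81; y = λ·(4 - 81) - 39 ≡ 44. → (81, 44)
6P: (81, 44) + (81, 39): same x and y₁ ≡ -y₂, so the sum is 𝒪.
6P = 𝒪, so the order is 6.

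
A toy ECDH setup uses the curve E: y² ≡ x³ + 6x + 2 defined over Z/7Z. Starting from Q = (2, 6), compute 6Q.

Repeated addition: build up to 6Q.
2Q: tangent at (2, 6): λ = (3·2² + 6)/(2·6) ≡ 4/5. 5⁻¹ ≡ 3 (mod 7), so λ ≡ 4·3 ≡ 5.
  x = λ² - 2 - 2 = 25 - 4 ≡ 0; y = λ·(2 - 0) - 6 ≡ 4. → (0, 4)
3Q: (0, 4) + (2, 6). λ = (6 - 4)/(2 - 0) ≡ 2/2 mod 7. 2⁻¹ ≡ 4 (mod 7), so λ ≡ 1.
  x = λ² - 0 - 2 = 1 - 2 ≡ 6; y = λ·(0 - 6) - 4 ≡ 4. → (6, 4)
4Q: (6, 4) + (2, 6). λ = (6 - 4)/(2 - 6) ≡ 2/3 mod 7. 3⁻¹ ≡ 5 (mod 7) since 3·5 = 15 ≡ 1, so λ ≡ 3.
  x = λ² - 6 - 2 = 9 - 8 ≡ 1; y = λ·(6 - 1) - 4 ≡ 4. → (1, 4)
5Q: (1, 4) + (2, 6). λ = (6 - 4)/(2 - 1) ≡ 2/1 mod 7. 1⁻¹ ≡ 1 (mod 7), so λ ≡ 2.
  x = λ² - 1 - 2 = 4 - 3 ≡ 1; y = λ·(1 - 1) - 4 ≡ 3. → (1, 3)
6Q: (1, 3) + (2, 6). λ = (6 - 3)/(2 - 1) ≡ 3/1 mod 7. 1⁻¹ ≡ 1 (mod 7), so λ ≡ 3.
  x = λ² - 1 - 2 = 9 - 3 ≡ 6; y = λ·(1 - 6) - 3 ≡ 3. → (6, 3)

(6, 3)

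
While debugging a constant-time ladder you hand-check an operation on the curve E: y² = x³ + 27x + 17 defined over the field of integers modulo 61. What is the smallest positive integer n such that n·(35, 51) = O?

4

2P: tangent at (35, 51): λ = (3·35² + 27)/(2·51) ≡ 42/41. 41⁻¹ ≡ 3 (mod 61), so λ ≡ 42·3 ≡ 4.
  x = λ² - 35 - 35 = 16 - 70 ≡ 7; y = λ·(35 - 7) - 51 ≡ 0. → (7, 0)
3P: (7, 0) + (35, 51). λ = (51 - 0)/(35 - 7) ≡ 51/28 mod 61. 28⁻¹ ≡ 24 (mod 61), so λ ≡ 4.
  x = λ² - 7 - 35 = 16 - 42 ≡ 35; y = λ·(7 - 35) - 0 ≡ 10. → (35, 10)
4P: (35, 10) + (35, 51): same x and y₁ ≡ -y₂, so the sum is O.
4P = O, so the order is 4.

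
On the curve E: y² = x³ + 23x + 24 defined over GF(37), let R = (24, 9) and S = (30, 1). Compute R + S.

(24, 9) + (30, 1). λ = (1 - 9)/(30 - 24) ≡ 29/6 mod 37. 6⁻¹ ≡ 31 (mod 37), so λ ≡ 11.
  x = λ² - 24 - 30 = 121 - 54 ≡ 30; y = λ·(24 - 30) - 9 ≡ 36. → (30, 36)

(30, 36)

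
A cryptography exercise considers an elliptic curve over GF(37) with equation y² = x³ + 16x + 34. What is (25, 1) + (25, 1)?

(28, 30)

tangent at (25, 1): λ = (3·25² + 16)/(2·1) ≡ 4/2. 2⁻¹ ≡ 19 (mod 37) since 2·19 = 38 ≡ 1, so λ ≡ 4·19 ≡ 2.
  x = λ² - 25 - 25 = 4 - 50 ≡ 28; y = λ·(25 - 28) - 1 ≡ 30. → (28, 30)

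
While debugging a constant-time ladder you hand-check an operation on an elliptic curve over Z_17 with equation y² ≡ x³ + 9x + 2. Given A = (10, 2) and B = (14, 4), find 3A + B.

(8, 12)

First 3A:
Repeated addition: build up to 3A.
2A: tangent at (10, 2): λ = (3·10² + 9)/(2·2) ≡ 3/4. 4⁻¹ ≡ 13 (mod 17) since 4·13 = 52 ≡ 1, so λ ≡ 3·13 ≡ 5.
  x = λ² - 10 - 10 = 25 - 20 ≡ 5; y = λ·(10 - 5) - 2 ≡ 6. → (5, 6)
3A: (5, 6) + (10, 2). λ = (2 - 6)/(10 - 5) ≡ 13/5 mod 17. 5⁻¹ ≡ 7 (mod 17) since 5·7 = 35 ≡ 1, so λ ≡ 6.
  x = λ² - 5 - 10 = 36 - 15 ≡ 4; y = λ·(5 - 4) - 6 ≡ 0. → (4, 0)
3A = (4, 0).
Finally 3A + B:
(4, 0) + (14, 4). λ = (4 - 0)/(14 - 4) ≡ 4/10 mod 17. 10⁻¹ ≡ 12 (mod 17) since 10·12 = 120 ≡ 1, so λ ≡ 14.
  x = λ² - 4 - 14 = 196 - 18 ≡ 8; y = λ·(4 - 8) - 0 ≡ 12. → (8, 12)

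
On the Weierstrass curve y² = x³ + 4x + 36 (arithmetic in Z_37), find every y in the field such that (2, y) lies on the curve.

x³ + 4x + 36 = 52 ≡ 15 (mod 37).
15 is a non-residue mod 37; no y exists.

none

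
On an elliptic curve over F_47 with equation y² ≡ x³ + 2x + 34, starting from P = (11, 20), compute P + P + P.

(35, 16)

Repeated addition: build up to 3P.
2P: tangent at (11, 20): λ = (3·11² + 2)/(2·20) ≡ 36/40. 40⁻¹ ≡ 20 (mod 47) since 40·20 = 800 ≡ 1, so λ ≡ 36·20 ≡ 15.
  x = λ² - 11 - 11 = 225 - 22 ≡ 15; y = λ·(11 - 15) - 20 ≡ 14. → (15, 14)
3P: (15, 14) + (11, 20). λ = (20 - 14)/(11 - 15) ≡ 6/43 mod 47. 43⁻¹ ≡ 35 (mod 47) since 43·35 = 1505 ≡ 1, so λ ≡ 22.
  x = λ² - 15 - 11 = 484 - 26 ≡ 35; y = λ·(15 - 35) - 14 ≡ 16. → (35, 16)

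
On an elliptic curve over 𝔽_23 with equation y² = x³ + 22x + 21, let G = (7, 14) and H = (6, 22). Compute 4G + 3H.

(12, 9)

First 4G:
Double-and-add on 4 = (100)₂. Start with G = (7, 14) for the leading 1-bit.
double: tangent at (7, 14): λ = (3·7² + 22)/(2·14) ≡ 8/5. 5⁻¹ ≡ 14 (mod 23), so λ ≡ 8·14 ≡ 20.
  x = λ² - 7 - 7 = 400 - 14 ≡ 18; y = λ·(7 - 18) - 14 ≡ 19. → (18, 19)
double: tangent at (18, 19): λ = (3·18² + 22)/(2·19) ≡ 5/15. 15⁻¹ ≡ 20 (mod 23), so λ ≡ 5·20 ≡ 8.
  x = λ² - 18 - 18 = 64 - 36 ≡ 5; y = λ·(18 - 5) - 19 ≡ 16. → (5, 16)
4G = (5, 16).
Next 3H:
Repeated addition: build up to 3H.
2H: tangent at (6, 22): λ = (3·6² + 22)/(2·22) ≡ 15/21. 21⁻¹ ≡ 11 (mod 23) since 21·11 = 231 ≡ 1, so λ ≡ 15·11 ≡ 4.
  x = λ² - 6 - 6 = 16 - 12 ≡ 4; y = λ·(6 - 4) - 22 ≡ 9. → (4, 9)
3H: (4, 9) + (6, 22). λ = (22 - 9)/(6 - 4) ≡ 13/2 mod 23. 2⁻¹ ≡ 12 (mod 23), so λ ≡ 18.
  x = λ² - 4 - 6 = 324 - 10 ≡ 15; y = λ·(4 - 15) - 9 ≡ 0. → (15, 0)
3H = (15, 0).
Finally 4G + 3H:
(5, 16) + (15, 0). λ = (0 - 16)/(15 - 5) ≡ 7/10 mod 23. 10⁻¹ ≡ 7 (mod 23) since 10·7 = 70 ≡ 1, so λ ≡ 3.
  x = λ² - 5 - 15 = 9 - 20 ≡ 12; y = λ·(5 - 12) - 16 ≡ 9. → (12, 9)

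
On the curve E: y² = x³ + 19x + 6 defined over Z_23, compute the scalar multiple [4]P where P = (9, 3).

Double-and-add on 4 = (100)₂. Start with P = (9, 3) for the leading 1-bit.
double: tangent at (9, 3): λ = (3·9² + 19)/(2·3) ≡ 9/6. 6⁻¹ ≡ 4 (mod 23) since 6·4 = 24 ≡ 1, so λ ≡ 9·4 ≡ 13.
  x = λ² - 9 - 9 = 169 - 18 ≡ 13; y = λ·(9 - 13) - 3 ≡ 14. → (13, 14)
double: tangent at (13, 14): λ = (3·13² + 19)/(2·14) ≡ 20/5. 5⁻¹ ≡ 14 (mod 23) since 5·14 = 70 ≡ 1, so λ ≡ 20·14 ≡ 4.
  x = λ² - 13 - 13 = 16 - 26 ≡ 13; y = λ·(13 - 13) - 14 ≡ 9. → (13, 9)

(13, 9)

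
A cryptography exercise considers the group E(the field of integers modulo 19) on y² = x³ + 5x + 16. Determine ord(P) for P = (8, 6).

5

2P: tangent at (8, 6): λ = (3·8² + 5)/(2·6) ≡ 7/12. 12⁻¹ ≡ 8 (mod 19), so λ ≡ 7·8 ≡ 18.
  x = λ² - 8 - 8 = 324 - 16 ≡ 4; y = λ·(8 - 4) - 6 ≡ 9. → (4, 9)
3P: (4, 9) + (8, 6). λ = (6 - 9)/(8 - 4) ≡ 16/4 mod 19. 4⁻¹ ≡ 5 (mod 19), so λ ≡ 4.
  x = λ² - 4 - 8 = 16 - 12 ≡ 4; y = λ·(4 - 4) - 9 ≡ 10. → (4, 10)
4P: (4, 10) + (8, 6). λ = (6 - 10)/(8 - 4) ≡ 15/4 mod 19. 4⁻¹ ≡ 5 (mod 19) since 4·5 = 20 ≡ 1, so λ ≡ 18.
  x = λ² - 4 - 8 = 324 - 12 ≡ 8; y = λ·(4 - 8) - 10 ≡ 13. → (8, 13)
5P: (8, 13) + (8, 6): same x and y₁ ≡ -y₂, so the sum is the point at infinity.
5P = the point at infinity, so the order is 5.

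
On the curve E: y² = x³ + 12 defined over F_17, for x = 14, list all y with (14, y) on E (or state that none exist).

x³ + 0x + 12 = 2756 ≡ 2 (mod 17).
Square roots of 2 mod 17: 6 and 11 (since 6² = 36 ≡ 2).

6, 11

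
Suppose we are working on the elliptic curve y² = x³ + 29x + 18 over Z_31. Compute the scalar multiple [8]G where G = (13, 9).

(13, 22)

Double-and-add on 8 = (1000)₂. Start with G = (13, 9) for the leading 1-bit.
double: tangent at (13, 9): λ = (3·13² + 29)/(2·9) ≡ 9/18. 18⁻¹ ≡ 19 (mod 31) since 18·19 = 342 ≡ 1, so λ ≡ 9·19 ≡ 16.
  x = λ² - 13 - 13 = 256 - 26 ≡ 13; y = λ·(13 - 13) - 9 ≡ 22. → (13, 22)
double: tangent at (13, 22): λ = (3·13² + 29)/(2·22) ≡ 9/13. 13⁻¹ ≡ 12 (mod 31), so λ ≡ 9·12 ≡ 15.
  x = λ² - 13 - 13 = 225 - 26 ≡ 13; y = λ·(13 - 13) - 22 ≡ 9. → (13, 9)
double: tangent at (13, 9): λ = (3·13² + 29)/(2·9) ≡ 9/18. 18⁻¹ ≡ 19 (mod 31) since 18·19 = 342 ≡ 1, so λ ≡ 9·19 ≡ 16.
  x = λ² - 13 - 13 = 256 - 26 ≡ 13; y = λ·(13 - 13) - 9 ≡ 22. → (13, 22)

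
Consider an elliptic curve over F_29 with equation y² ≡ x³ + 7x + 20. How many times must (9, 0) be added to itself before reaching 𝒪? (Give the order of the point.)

2P: (9, 0) + (9, 0): same x and y₁ ≡ -y₂, so the sum is 𝒪.
2P = 𝒪, so the order is 2.

2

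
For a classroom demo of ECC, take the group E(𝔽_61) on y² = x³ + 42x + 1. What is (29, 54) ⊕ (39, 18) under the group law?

(45, 28)

(29, 54) + (39, 18). λ = (18 - 54)/(39 - 29) ≡ 25/10 mod 61. 10⁻¹ ≡ 55 (mod 61), so λ ≡ 33.
  x = λ² - 29 - 39 = 1089 - 68 ≡ 45; y = λ·(29 - 45) - 54 ≡ 28. → (45, 28)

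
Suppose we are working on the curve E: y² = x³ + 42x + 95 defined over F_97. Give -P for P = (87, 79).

(87, 18)

-(87, 79) = (87, -79 mod 97) = (87, 18).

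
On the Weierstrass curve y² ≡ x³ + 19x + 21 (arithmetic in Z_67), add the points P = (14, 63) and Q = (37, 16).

(14, 63) + (37, 16). λ = (16 - 63)/(37 - 14) ≡ 20/23 mod 67. 23⁻¹ ≡ 35 (mod 67), so λ ≡ 30.
  x = λ² - 14 - 37 = 900 - 51 ≡ 45; y = λ·(14 - 45) - 63 ≡ 12. → (45, 12)

(45, 12)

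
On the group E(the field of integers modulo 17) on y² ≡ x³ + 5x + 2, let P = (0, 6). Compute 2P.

(1, 12)

tangent at (0, 6): λ = (3·0² + 5)/(2·6) ≡ 5/12. 12⁻¹ ≡ 10 (mod 17), so λ ≡ 5·10 ≡ 16.
  x = λ² - 0 - 0 = 256 - 0 ≡ 1; y = λ·(0 - 1) - 6 ≡ 12. → (1, 12)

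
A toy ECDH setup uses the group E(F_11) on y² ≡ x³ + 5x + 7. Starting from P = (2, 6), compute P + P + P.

Repeated addition: build up to 3P.
2P: tangent at (2, 6): λ = (3·2² + 5)/(2·6) ≡ 6/1. 1⁻¹ ≡ 1 (mod 11) since 1·1 = 1 ≡ 1, so λ ≡ 6·1 ≡ 6.
  x = λ² - 2 - 2 = 36 - 4 ≡ 10; y = λ·(2 - 10) - 6 ≡ 1. → (10, 1)
3P: (10, 1) + (2, 6). λ = (6 - 1)/(2 - 10) ≡ 5/3 mod 11. 3⁻¹ ≡ 4 (mod 11) since 3·4 = 12 ≡ 1, so λ ≡ 9.
  x = λ² - 10 - 2 = 81 - 12 ≡ 3; y = λ·(10 - 3) - 1 ≡ 7. → (3, 7)

(3, 7)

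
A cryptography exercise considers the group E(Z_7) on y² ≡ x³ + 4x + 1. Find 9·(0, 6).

Write Q = (0, 6).
Repeated addition: build up to 9Q.
2Q: tangent at (0, 6): λ = (3·0² + 4)/(2·6) ≡ 4/5. 5⁻¹ ≡ 3 (mod 7) since 5·3 = 15 ≡ 1, so λ ≡ 4·3 ≡ 5.
  x = λ² - 0 - 0 = 25 - 0 ≡ 4; y = λ·(0 - 4) - 6 ≡ 2. → (4, 2)
3Q: (4, 2) + (0, 6). λ = (6 - 2)/(0 - 4) ≡ 4/3 mod 7. 3⁻¹ ≡ 5 (mod 7), so λ ≡ 6.
  x = λ² - 4 - 0 = 36 - 4 ≡ 4; y = λ·(4 - 4) - 2 ≡ 5. → (4, 5)
4Q: (4, 5) + (0, 6). λ = (6 - 5)/(0 - 4) ≡ 1/3 mod 7. 3⁻¹ ≡ 5 (mod 7) since 3·5 = 15 ≡ 1, so λ ≡ 5.
  x = λ² - 4 - 0 = 25 - 4 ≡ 0; y = λ·(4 - 0) - 5 ≡ 1. → (0, 1)
5Q: (0, 1) + (0, 6): same x and y₁ ≡ -y₂, so the sum is the point at infinity.
6Q: the point at infinity + (0, 6) = (0, 6) (identity).
7Q: tangent at (0, 6): λ = (3·0² + 4)/(2·6) ≡ 4/5. 5⁻¹ ≡ 3 (mod 7), so λ ≡ 4·3 ≡ 5.
  x = λ² - 0 - 0 = 25 - 0 ≡ 4; y = λ·(0 - 4) - 6 ≡ 2. → (4, 2)
8Q: (4, 2) + (0, 6). λ = (6 - 2)/(0 - 4) ≡ 4/3 mod 7. 3⁻¹ ≡ 5 (mod 7) since 3·5 = 15 ≡ 1, so λ ≡ 6.
  x = λ² - 4 - 0 = 36 - 4 ≡ 4; y = λ·(4 - 4) - 2 ≡ 5. → (4, 5)
9Q: (4, 5) + (0, 6). λ = (6 - 5)/(0 - 4) ≡ 1/3 mod 7. 3⁻¹ ≡ 5 (mod 7), so λ ≡ 5.
  x = λ² - 4 - 0 = 25 - 4 ≡ 0; y = λ·(4 - 0) - 5 ≡ 1. → (0, 1)

(0, 1)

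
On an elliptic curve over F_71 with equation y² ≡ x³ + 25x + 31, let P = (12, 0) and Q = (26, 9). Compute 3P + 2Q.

First 3P:
Repeated addition: build up to 3P.
2P: (12, 0) + (12, 0): same x and y₁ ≡ -y₂, so the sum is O.
3P: O + (12, 0) = (12, 0) (identity).
3P = (12, 0).
Next 2Q:
Repeated addition: build up to 2Q.
2Q: tangent at (26, 9): λ = (3·26² + 25)/(2·9) ≡ 65/18. 18⁻¹ ≡ 4 (mod 71) since 18·4 = 72 ≡ 1, so λ ≡ 65·4 ≡ 47.
  x = λ² - 26 - 26 = 2209 - 52 ≡ 27; y = λ·(26 - 27) - 9 ≡ 15. → (27, 15)
2Q = (27, 15).
Finally 3P + 2Q:
(12, 0) + (27, 15). λ = (15 - 0)/(27 - 12) ≡ 15/15 mod 71. 15⁻¹ ≡ 19 (mod 71), so λ ≡ 1.
  x = λ² - 12 - 27 = 1 - 39 ≡ 33; y = λ·(12 - 33) - 0 ≡ 50. → (33, 50)

(33, 50)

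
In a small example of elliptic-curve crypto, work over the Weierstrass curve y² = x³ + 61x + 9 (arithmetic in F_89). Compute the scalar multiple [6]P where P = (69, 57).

(53, 14)

Repeated addition: build up to 6P.
2P: tangent at (69, 57): λ = (3·69² + 61)/(2·57) ≡ 15/25. 25⁻¹ ≡ 57 (mod 89), so λ ≡ 15·57 ≡ 54.
  x = λ² - 69 - 69 = 2916 - 138 ≡ 19; y = λ·(69 - 19) - 57 ≡ 62. → (19, 62)
3P: (19, 62) + (69, 57). λ = (57 - 62)/(69 - 19) ≡ 84/50 mod 89. 50⁻¹ ≡ 73 (mod 89), so λ ≡ 80.
  x = λ² - 19 - 69 = 6400 - 88 ≡ 82; y = λ·(19 - 82) - 62 ≡ 60. → (82, 60)
4P: (82, 60) + (69, 57). λ = (57 - 60)/(69 - 82) ≡ 86/76 mod 89. 76⁻¹ ≡ 41 (mod 89), so λ ≡ 55.
  x = λ² - 82 - 69 = 3025 - 151 ≡ 26; y = λ·(82 - 26) - 60 ≡ 83. → (26, 83)
5P: (26, 83) + (69, 57). λ = (57 - 83)/(69 - 26) ≡ 63/43 mod 89. 43⁻¹ ≡ 29 (mod 89) since 43·29 = 1247 ≡ 1, so λ ≡ 47.
  x = λ² - 26 - 69 = 2209 - 95 ≡ 67; y = λ·(26 - 67) - 83 ≡ 37. → (67, 37)
6P: (67, 37) + (69, 57). λ = (57 - 37)/(69 - 67) ≡ 20/2 mod 89. 2⁻¹ ≡ 45 (mod 89), so λ ≡ 10.
  x = λ² - 67 - 69 = 100 - 136 ≡ 53; y = λ·(67 - 53) - 37 ≡ 14. → (53, 14)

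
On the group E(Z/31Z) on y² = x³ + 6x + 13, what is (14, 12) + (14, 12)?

tangent at (14, 12): λ = (3·14² + 6)/(2·12) ≡ 5/24. 24⁻¹ ≡ 22 (mod 31) since 24·22 = 528 ≡ 1, so λ ≡ 5·22 ≡ 17.
  x = λ² - 14 - 14 = 289 - 28 ≡ 13; y = λ·(14 - 13) - 12 ≡ 5. → (13, 5)

(13, 5)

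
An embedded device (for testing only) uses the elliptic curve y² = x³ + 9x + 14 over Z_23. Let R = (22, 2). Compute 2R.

tangent at (22, 2): λ = (3·22² + 9)/(2·2) ≡ 12/4. 4⁻¹ ≡ 6 (mod 23) since 4·6 = 24 ≡ 1, so λ ≡ 12·6 ≡ 3.
  x = λ² - 22 - 22 = 9 - 44 ≡ 11; y = λ·(22 - 11) - 2 ≡ 8. → (11, 8)

(11, 8)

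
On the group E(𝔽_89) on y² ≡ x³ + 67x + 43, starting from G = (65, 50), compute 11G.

(1, 17)

Repeated addition: build up to 11G.
2G: tangent at (65, 50): λ = (3·65² + 67)/(2·50) ≡ 15/11. 11⁻¹ ≡ 81 (mod 89), so λ ≡ 15·81 ≡ 58.
  x = λ² - 65 - 65 = 3364 - 130 ≡ 30; y = λ·(65 - 30) - 50 ≡ 22. → (30, 22)
3G: (30, 22) + (65, 50). λ = (50 - 22)/(65 - 30) ≡ 28/35 mod 89. 35⁻¹ ≡ 28 (mod 89) since 35·28 = 980 ≡ 1, so λ ≡ 72.
  x = λ² - 30 - 65 = 5184 - 95 ≡ 16; y = λ·(30 - 16) - 22 ≡ 7. → (16, 7)
4G: (16, 7) + (65, 50). λ = (50 - 7)/(65 - 16) ≡ 43/49 mod 89. 49⁻¹ ≡ 20 (mod 89) since 49·20 = 980 ≡ 1, so λ ≡ 59.
  x = λ² - 16 - 65 = 3481 - 81 ≡ 18; y = λ·(16 - 18) - 7 ≡ 53. → (18, 53)
5G: (18, 53) + (65, 50). λ = (50 - 53)/(65 - 18) ≡ 86/47 mod 89. 47⁻¹ ≡ 36 (mod 89) since 47·36 = 1692 ≡ 1, so λ ≡ 70.
  x = λ² - 18 - 65 = 4900 - 83 ≡ 11; y = λ·(18 - 11) - 53 ≡ 81. → (11, 81)
6G: (11, 81) + (65, 50). λ = (50 - 81)/(65 - 11) ≡ 58/54 mod 89. 54⁻¹ ≡ 61 (mod 89) since 54·61 = 3294 ≡ 1, so λ ≡ 67.
  x = λ² - 11 - 65 = 4489 - 76 ≡ 52; y = λ·(11 - 52) - 81 ≡ 20. → (52, 20)
7G: (52, 20) + (65, 50). λ = (50 - 20)/(65 - 52) ≡ 30/13 mod 89. 13⁻¹ ≡ 48 (mod 89), so λ ≡ 16.
  x = λ² - 52 - 65 = 256 - 117 ≡ 50; y = λ·(52 - 50) - 20 ≡ 12. → (50, 12)
8G: (50, 12) + (65, 50). λ = (50 - 12)/(65 - 50) ≡ 38/15 mod 89. 15⁻¹ ≡ 6 (mod 89) since 15·6 = 90 ≡ 1, so λ ≡ 50.
  x = λ² - 50 - 65 = 2500 - 115 ≡ 71; y = λ·(50 - 71) - 12 ≡ 6. → (71, 6)
9G: (71, 6) + (65, 50). λ = (50 - 6)/(65 - 71) ≡ 44/83 mod 89. 83⁻¹ ≡ 74 (mod 89), so λ ≡ 52.
  x = λ² - 71 - 65 = 2704 - 136 ≡ 76; y = λ·(71 - 76) - 6 ≡ 1. → (76, 1)
10G: (76, 1) + (65, 50). λ = (50 - 1)/(65 - 76) ≡ 49/78 mod 89. 78⁻¹ ≡ 8 (mod 89) since 78·8 = 624 ≡ 1, so λ ≡ 36.
  x = λ² - 76 - 65 = 1296 - 141 ≡ 87; y = λ·(76 - 87) - 1 ≡ 48. → (87, 48)
11G: (87, 48) + (65, 50). λ = (50 - 48)/(65 - 87) ≡ 2/67 mod 89. 67⁻¹ ≡ 4 (mod 89), so λ ≡ 8.
  x = λ² - 87 - 65 = 64 - 152 ≡ 1; y = λ·(87 - 1) - 48 ≡ 17. → (1, 17)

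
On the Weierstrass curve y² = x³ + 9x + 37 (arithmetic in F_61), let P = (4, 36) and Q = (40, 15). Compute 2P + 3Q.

First 2P:
Repeated addition: build up to 2P.
2P: tangent at (4, 36): λ = (3·4² + 9)/(2·36) ≡ 57/11. 11⁻¹ ≡ 50 (mod 61), so λ ≡ 57·50 ≡ 44.
  x = λ² - 4 - 4 = 1936 - 8 ≡ 37; y = λ·(4 - 37) - 36 ≡ 37. → (37, 37)
2P = (37, 37).
Next 3Q:
Repeated addition: build up to 3Q.
2Q: tangent at (40, 15): λ = (3·40² + 9)/(2·15) ≡ 51/30. 30⁻¹ ≡ 59 (mod 61), so λ ≡ 51·59 ≡ 20.
  x = λ² - 40 - 40 = 400 - 80 ≡ 15; y = λ·(40 - 15) - 15 ≡ 58. → (15, 58)
3Q: (15, 58) + (40, 15). λ = (15 - 58)/(40 - 15) ≡ 18/25 mod 61. 25⁻¹ ≡ 22 (mod 61), so λ ≡ 30.
  x = λ² - 15 - 40 = 900 - 55 ≡ 52; y = λ·(15 - 52) - 58 ≡ 52. → (52, 52)
3Q = (52, 52).
Finally 2P + 3Q:
(37, 37) + (52, 52). λ = (52 - 37)/(52 - 37) ≡ 15/15 mod 61. 15⁻¹ ≡ 57 (mod 61), so λ ≡ 1.
  x = λ² - 37 - 52 = 1 - 89 ≡ 34; y = λ·(37 - 34) - 37 ≡ 27. → (34, 27)

(34, 27)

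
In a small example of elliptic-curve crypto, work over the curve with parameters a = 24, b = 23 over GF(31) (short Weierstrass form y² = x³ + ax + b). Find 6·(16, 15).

Write P = (16, 15).
Double-and-add on 6 = (110)₂. Start with P = (16, 15) for the leading 1-bit.
double: tangent at (16, 15): λ = (3·16² + 24)/(2·15) ≡ 17/30. 30⁻¹ ≡ 30 (mod 31), so λ ≡ 17·30 ≡ 14.
  x = λ² - 16 - 16 = 196 - 32 ≡ 9; y = λ·(16 - 9) - 15 ≡ 21. → (9, 21)
add P: (9, 21) + (16, 15). λ = (15 - 21)/(16 - 9) ≡ 25/7 mod 31. 7⁻¹ ≡ 9 (mod 31), so λ ≡ 8.
  x = λ² - 9 - 16 = 64 - 25 ≡ 8; y = λ·(9 - 8) - 21 ≡ 18. → (8, 18)
double: tangent at (8, 18): λ = (3·8² + 24)/(2·18) ≡ 30/5. 5⁻¹ ≡ 25 (mod 31) since 5·25 = 125 ≡ 1, so λ ≡ 30·25 ≡ 6.
  x = λ² - 8 - 8 = 36 - 16 ≡ 20; y = λ·(8 - 20) - 18 ≡ 3. → (20, 3)

(20, 3)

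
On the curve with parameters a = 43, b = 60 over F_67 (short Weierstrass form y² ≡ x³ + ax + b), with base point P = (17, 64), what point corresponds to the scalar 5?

Double-and-add on 5 = (101)₂. Start with P = (17, 64) for the leading 1-bit.
double: tangent at (17, 64): λ = (3·17² + 43)/(2·64) ≡ 39/61. 61⁻¹ ≡ 11 (mod 67), so λ ≡ 39·11 ≡ 27.
  x = λ² - 17 - 17 = 729 - 34 ≡ 25; y = λ·(17 - 25) - 64 ≡ 55. → (25, 55)
double: tangent at (25, 55): λ = (3·25² + 43)/(2·55) ≡ 42/43. 43⁻¹ ≡ 53 (mod 67), so λ ≡ 42·53 ≡ 15.
  x = λ² - 25 - 25 = 225 - 50 ≡ 41; y = λ·(25 - 41) - 55 ≡ 40. → (41, 40)
add P: (41, 40) + (17, 64). λ = (64 - 40)/(17 - 41) ≡ 24/43 mod 67. 43⁻¹ ≡ 53 (mod 67) since 43·53 = 2279 ≡ 1, so λ ≡ 66.
  x = λ² - 41 - 17 = 4356 - 58 ≡ 10; y = λ·(41 - 10) - 40 ≡ 63. → (10, 63)

(10, 63)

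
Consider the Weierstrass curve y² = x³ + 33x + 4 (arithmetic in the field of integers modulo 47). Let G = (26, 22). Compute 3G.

(45, 20)

Repeated addition: build up to 3G.
2G: tangent at (26, 22): λ = (3·26² + 33)/(2·22) ≡ 40/44. 44⁻¹ ≡ 31 (mod 47), so λ ≡ 40·31 ≡ 18.
  x = λ² - 26 - 26 = 324 - 52 ≡ 37; y = λ·(26 - 37) - 22 ≡ 15. → (37, 15)
3G: (37, 15) + (26, 22). λ = (22 - 15)/(26 - 37) ≡ 7/36 mod 47. 36⁻¹ ≡ 17 (mod 47), so λ ≡ 25.
  x = λ² - 37 - 26 = 625 - 63 ≡ 45; y = λ·(37 - 45) - 15 ≡ 20. → (45, 20)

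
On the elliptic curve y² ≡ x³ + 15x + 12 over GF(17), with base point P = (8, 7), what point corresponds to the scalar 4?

(5, 5)

Repeated addition: build up to 4P.
2P: tangent at (8, 7): λ = (3·8² + 15)/(2·7) ≡ 3/14. 14⁻¹ ≡ 11 (mod 17), so λ ≡ 3·11 ≡ 16.
  x = λ² - 8 - 8 = 256 - 16 ≡ 2; y = λ·(8 - 2) - 7 ≡ 4. → (2, 4)
3P: (2, 4) + (8, 7). λ = (7 - 4)/(8 - 2) ≡ 3/6 mod 17. 6⁻¹ ≡ 3 (mod 17) since 6·3 = 18 ≡ 1, so λ ≡ 9.
  x = λ² - 2 - 8 = 81 - 10 ≡ 3; y = λ·(2 - 3) - 4 ≡ 4. → (3, 4)
4P: (3, 4) + (8, 7). λ = (7 - 4)/(8 - 3) ≡ 3/5 mod 17. 5⁻¹ ≡ 7 (mod 17), so λ ≡ 4.
  x = λ² - 3 - 8 = 16 - 11 ≡ 5; y = λ·(3 - 5) - 4 ≡ 5. → (5, 5)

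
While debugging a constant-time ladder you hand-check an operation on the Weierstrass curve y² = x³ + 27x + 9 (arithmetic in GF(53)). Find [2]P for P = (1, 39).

tangent at (1, 39): λ = (3·1² + 27)/(2·39) ≡ 30/25. 25⁻¹ ≡ 17 (mod 53), so λ ≡ 30·17 ≡ 33.
  x = λ² - 1 - 1 = 1089 - 2 ≡ 27; y = λ·(1 - 27) - 39 ≡ 4. → (27, 4)

(27, 4)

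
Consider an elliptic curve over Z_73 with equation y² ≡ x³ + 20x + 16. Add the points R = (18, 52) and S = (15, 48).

(18, 52) + (15, 48). λ = (48 - 52)/(15 - 18) ≡ 69/70 mod 73. 70⁻¹ ≡ 24 (mod 73), so λ ≡ 50.
  x = λ² - 18 - 15 = 2500 - 33 ≡ 58; y = λ·(18 - 58) - 52 ≡ 65. → (58, 65)

(58, 65)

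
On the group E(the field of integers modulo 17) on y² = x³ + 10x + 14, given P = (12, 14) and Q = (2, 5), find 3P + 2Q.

First 3P:
Repeated addition: build up to 3P.
2P: tangent at (12, 14): λ = (3·12² + 10)/(2·14) ≡ 0/11. 11⁻¹ ≡ 14 (mod 17) since 11·14 = 154 ≡ 1, so λ ≡ 0·14 ≡ 0.
  x = λ² - 12 - 12 = 0 - 24 ≡ 10; y = λ·(12 - 10) - 14 ≡ 3. → (10, 3)
3P: (10, 3) + (12, 14). λ = (14 - 3)/(12 - 10) ≡ 11/2 mod 17. 2⁻¹ ≡ 9 (mod 17) since 2·9 = 18 ≡ 1, so λ ≡ 14.
  x = λ² - 10 - 12 = 196 - 22 ≡ 4; y = λ·(10 - 4) - 3 ≡ 13. → (4, 13)
3P = (4, 13).
Next 2Q:
Repeated addition: build up to 2Q.
2Q: tangent at (2, 5): λ = (3·2² + 10)/(2·5) ≡ 5/10. 10⁻¹ ≡ 12 (mod 17) since 10·12 = 120 ≡ 1, so λ ≡ 5·12 ≡ 9.
  x = λ² - 2 - 2 = 81 - 4 ≡ 9; y = λ·(2 - 9) - 5 ≡ 0. → (9, 0)
2Q = (9, 0).
Finally 3P + 2Q:
(4, 13) + (9, 0). λ = (0 - 13)/(9 - 4) ≡ 4/5 mod 17. 5⁻¹ ≡ 7 (mod 17), so λ ≡ 11.
  x = λ² - 4 - 9 = 121 - 13 ≡ 6; y = λ·(4 - 6) - 13 ≡ 16. → (6, 16)

(6, 16)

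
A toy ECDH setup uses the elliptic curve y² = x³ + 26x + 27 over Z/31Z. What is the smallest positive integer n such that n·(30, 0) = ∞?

2

2P: (30, 0) + (30, 0): same x and y₁ ≡ -y₂, so the sum is ∞.
2P = ∞, so the order is 2.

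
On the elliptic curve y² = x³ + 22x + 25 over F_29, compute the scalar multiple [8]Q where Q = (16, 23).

(12, 25)

Repeated addition: build up to 8Q.
2Q: tangent at (16, 23): λ = (3·16² + 22)/(2·23) ≡ 7/17. 17⁻¹ ≡ 12 (mod 29) since 17·12 = 204 ≡ 1, so λ ≡ 7·12 ≡ 26.
  x = λ² - 16 - 16 = 676 - 32 ≡ 6; y = λ·(16 - 6) - 23 ≡ 5. → (6, 5)
3Q: (6, 5) + (16, 23). λ = (23 - 5)/(16 - 6) ≡ 18/10 mod 29. 10⁻¹ ≡ 3 (mod 29), so λ ≡ 25.
  x = λ² - 6 - 16 = 625 - 22 ≡ 23; y = λ·(6 - 23) - 5 ≡ 5. → (23, 5)
4Q: (23, 5) + (16, 23). λ = (23 - 5)/(16 - 23) ≡ 18/22 mod 29. 22⁻¹ ≡ 4 (mod 29) since 22·4 = 88 ≡ 1, so λ ≡ 14.
  x = λ² - 23 - 16 = 196 - 39 ≡ 12; y = λ·(23 - 12) - 5 ≡ 4. → (12, 4)
5Q: (12, 4) + (16, 23). λ = (23 - 4)/(16 - 12) ≡ 19/4 mod 29. 4⁻¹ ≡ 22 (mod 29), so λ ≡ 12.
  x = λ² - 12 - 16 = 144 - 28 ≡ 0; y = λ·(12 - 0) - 4 ≡ 24. → (0, 24)
6Q: (0, 24) + (16, 23). λ = (23 - 24)/(16 - 0) ≡ 28/16 mod 29. 16⁻¹ ≡ 20 (mod 29) since 16·20 = 320 ≡ 1, so λ ≡ 9.
  x = λ² - 0 - 16 = 81 - 16 ≡ 7; y = λ·(0 - 7) - 24 ≡ 0. → (7, 0)
7Q: (7, 0) + (16, 23). λ = (23 - 0)/(16 - 7) ≡ 23/9 mod 29. 9⁻¹ ≡ 13 (mod 29) since 9·13 = 117 ≡ 1, so λ ≡ 9.
  x = λ² - 7 - 16 = 81 - 23 ≡ 0; y = λ·(7 - 0) - 0 ≡ 5. → (0, 5)
8Q: (0, 5) + (16, 23). λ = (23 - 5)/(16 - 0) ≡ 18/16 mod 29. 16⁻¹ ≡ 20 (mod 29), so λ ≡ 12.
  x = λ² - 0 - 16 = 144 - 16 ≡ 12; y = λ·(0 - 12) - 5 ≡ 25. → (12, 25)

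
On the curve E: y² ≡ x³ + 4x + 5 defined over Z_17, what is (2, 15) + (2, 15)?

(12, 8)

tangent at (2, 15): λ = (3·2² + 4)/(2·15) ≡ 16/13. 13⁻¹ ≡ 4 (mod 17) since 13·4 = 52 ≡ 1, so λ ≡ 16·4 ≡ 13.
  x = λ² - 2 - 2 = 169 - 4 ≡ 12; y = λ·(2 - 12) - 15 ≡ 8. → (12, 8)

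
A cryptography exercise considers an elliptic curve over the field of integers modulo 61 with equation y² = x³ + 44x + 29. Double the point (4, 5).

(1, 47)

tangent at (4, 5): λ = (3·4² + 44)/(2·5) ≡ 31/10. 10⁻¹ ≡ 55 (mod 61), so λ ≡ 31·55 ≡ 58.
  x = λ² - 4 - 4 = 3364 - 8 ≡ 1; y = λ·(4 - 1) - 5 ≡ 47. → (1, 47)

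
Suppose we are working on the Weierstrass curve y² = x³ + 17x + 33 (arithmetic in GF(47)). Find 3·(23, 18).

Write P = (23, 18).
Repeated addition: build up to 3P.
2P: tangent at (23, 18): λ = (3·23² + 17)/(2·18) ≡ 6/36. 36⁻¹ ≡ 17 (mod 47), so λ ≡ 6·17 ≡ 8.
  x = λ² - 23 - 23 = 64 - 46 ≡ 18; y = λ·(23 - 18) - 18 ≡ 22. → (18, 22)
3P: (18, 22) + (23, 18). λ = (18 - 22)/(23 - 18) ≡ 43/5 mod 47. 5⁻¹ ≡ 19 (mod 47) since 5·19 = 95 ≡ 1, so λ ≡ 18.
  x = λ² - 18 - 23 = 324 - 41 ≡ 1; y = λ·(18 - 1) - 22 ≡ 2. → (1, 2)

(1, 2)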